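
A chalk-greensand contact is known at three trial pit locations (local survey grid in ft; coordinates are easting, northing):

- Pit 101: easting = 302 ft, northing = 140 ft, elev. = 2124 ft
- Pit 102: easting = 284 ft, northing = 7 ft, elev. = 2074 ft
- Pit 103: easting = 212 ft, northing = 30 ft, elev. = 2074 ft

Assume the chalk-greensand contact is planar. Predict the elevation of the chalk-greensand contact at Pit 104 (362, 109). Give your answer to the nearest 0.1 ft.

Let the plane be z = a·easting + b·northing + c.
Pit 102−Pit 101: −18a − 133b = −50;  Pit 103−Pit 101: −90a − 110b = −50.
Solving gives a = 0.11512, b = 0.36036.
Then c = 2124 − a·302 − b·140 = 2038.78.
At (362, 109): z = 41.7 + 39.3 + 2038.78 = 2119.7 ft.

2119.7 ft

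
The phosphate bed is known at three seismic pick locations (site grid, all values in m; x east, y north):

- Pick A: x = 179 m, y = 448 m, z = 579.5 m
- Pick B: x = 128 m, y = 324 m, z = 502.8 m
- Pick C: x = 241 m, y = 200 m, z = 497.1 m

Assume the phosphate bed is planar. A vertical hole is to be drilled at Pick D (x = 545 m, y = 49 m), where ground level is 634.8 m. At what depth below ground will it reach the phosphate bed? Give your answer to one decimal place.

72.6 m

Two edge vectors: Pick A→Pick B = (-51, -124, -76.7), Pick A→Pick C = (62, -248, -82.4).
Normal n = (Pick A→Pick B) × (Pick A→Pick C) = (-8804, -8957.8, 20336).
So ∂z/∂x = −n_x/n_z = 0.43293 and ∂z/∂y = −n_y/n_z = 0.44049.
Intercept c from Pick A: 579.5 − 77.49 − 197.34 = 304.67.
At (545, 49): z_contact = 235.95 + 21.58 + 304.67 = 562.20 m.
Depth below ground = 634.8 − 562.20 = 72.6 m.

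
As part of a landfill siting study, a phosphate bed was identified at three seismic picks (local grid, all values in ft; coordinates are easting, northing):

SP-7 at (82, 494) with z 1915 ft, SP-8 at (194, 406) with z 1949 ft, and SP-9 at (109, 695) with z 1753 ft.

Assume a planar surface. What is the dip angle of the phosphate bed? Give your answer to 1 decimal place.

Let the plane be z = a·easting + b·northing + c.
SP-8−SP-7: 112a − 88b = 34;  SP-9−SP-7: 27a + 201b = −162.
Solving gives a = −0.29822, b = −0.76591.
Gradient magnitude |∇z| = √(a² + b²) = √(0.08893 + 0.58662) = 0.82192.
True dip = arctan(0.82192) = 39.4°, dipping toward NNE (azimuth ≈ 021°).

39.4°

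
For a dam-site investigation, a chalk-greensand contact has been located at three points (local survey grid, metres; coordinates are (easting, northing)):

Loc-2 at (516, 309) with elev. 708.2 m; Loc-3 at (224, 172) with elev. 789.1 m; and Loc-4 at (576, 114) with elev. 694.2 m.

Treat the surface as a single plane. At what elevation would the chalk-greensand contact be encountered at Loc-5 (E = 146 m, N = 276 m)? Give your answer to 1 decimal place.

809.1 m

Two edge vectors: Loc-2→Loc-3 = (-292, -137, 80.9), Loc-2→Loc-4 = (60, -195, -14).
Normal n = (Loc-2→Loc-3) × (Loc-2→Loc-4) = (17693.5, 766, 65160).
So ∂z/∂E = −n_x/n_z = −0.27154 and ∂z/∂N = −n_y/n_z = −0.01176.
Intercept c from Loc-2: 708.2 + 140.11 + 3.63 = 851.95.
At (146, 276): z = −39.6 − 3.2 + 851.95 = 809.1 m.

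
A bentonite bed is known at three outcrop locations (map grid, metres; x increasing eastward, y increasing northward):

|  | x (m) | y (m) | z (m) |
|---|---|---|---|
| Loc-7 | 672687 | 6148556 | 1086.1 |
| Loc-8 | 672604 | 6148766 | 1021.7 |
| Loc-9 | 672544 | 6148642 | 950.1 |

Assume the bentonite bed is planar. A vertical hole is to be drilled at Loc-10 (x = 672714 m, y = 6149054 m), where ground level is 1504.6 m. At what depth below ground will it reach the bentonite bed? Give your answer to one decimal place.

Let the plane be z = a·x + b·y + c.
Loc-8−Loc-7: −83a + 210b = −64.4;  Loc-9−Loc-7: −143a + 86b = −136.
Solving gives a = 1.005661366, b = 0.090809016.
Then c = 1086.1 − a·672687 − b·6148556 = −1233753.55.
At (672714, 6149054): z_contact = 676522.48 + 558389.54 − 1233753.55 = 1158.48 m.
Depth below ground = 1504.6 − 1158.48 = 346.1 m.

346.1 m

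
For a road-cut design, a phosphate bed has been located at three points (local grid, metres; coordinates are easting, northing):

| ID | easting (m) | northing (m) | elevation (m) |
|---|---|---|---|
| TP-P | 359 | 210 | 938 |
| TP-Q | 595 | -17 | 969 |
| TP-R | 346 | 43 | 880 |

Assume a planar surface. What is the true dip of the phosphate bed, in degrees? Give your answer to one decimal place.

28.1°

Let the plane be z = a·easting + b·northing + c.
TP-Q−TP-P: 236a − 227b = 31;  TP-R−TP-P: −13a − 167b = −58.
Solving gives a = 0.43300, b = 0.31360.
Gradient magnitude |∇z| = √(a² + b²) = √(0.18749 + 0.09834) = 0.53463.
True dip = arctan(0.53463) = 28.1°, dipping toward SW (azimuth ≈ 234°).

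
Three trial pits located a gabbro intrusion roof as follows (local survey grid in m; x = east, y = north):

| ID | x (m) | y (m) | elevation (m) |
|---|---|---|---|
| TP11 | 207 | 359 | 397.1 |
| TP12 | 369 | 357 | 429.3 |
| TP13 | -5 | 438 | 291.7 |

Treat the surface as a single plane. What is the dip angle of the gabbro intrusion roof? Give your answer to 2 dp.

40.34°

Let the plane be z = a·x + b·y + c.
TP12−TP11: 162a − 2b = 32.2;  TP13−TP11: −212a + 79b = −105.4.
Solving gives a = 0.18854, b = −0.82822.
Gradient magnitude |∇z| = √(a² + b²) = √(0.03555 + 0.68595) = 0.84941.
True dip = arctan(0.84941) = 40.34°, dipping toward NNW (azimuth ≈ 347°).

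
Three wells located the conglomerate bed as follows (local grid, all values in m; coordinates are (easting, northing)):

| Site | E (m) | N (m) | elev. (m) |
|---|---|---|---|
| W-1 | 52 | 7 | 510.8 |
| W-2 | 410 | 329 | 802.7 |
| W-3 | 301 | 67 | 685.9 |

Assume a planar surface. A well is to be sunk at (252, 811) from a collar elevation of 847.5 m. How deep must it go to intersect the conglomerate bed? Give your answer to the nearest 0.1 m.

Two edge vectors: W-1→W-2 = (358, 322, 291.9), W-1→W-3 = (249, 60, 175.1).
Normal n = (W-1→W-2) × (W-1→W-3) = (38868.2, 9997.3, -58698).
So ∂z/∂E = −n_x/n_z = 0.66217 and ∂z/∂N = −n_y/n_z = 0.17032.
Intercept c from W-1: 510.8 − 34.43 − 1.19 = 475.17.
At (252, 811): z_contact = 166.87 + 138.13 + 475.17 = 780.17 m.
Depth below ground = 847.5 − 780.17 = 67.3 m.

67.3 m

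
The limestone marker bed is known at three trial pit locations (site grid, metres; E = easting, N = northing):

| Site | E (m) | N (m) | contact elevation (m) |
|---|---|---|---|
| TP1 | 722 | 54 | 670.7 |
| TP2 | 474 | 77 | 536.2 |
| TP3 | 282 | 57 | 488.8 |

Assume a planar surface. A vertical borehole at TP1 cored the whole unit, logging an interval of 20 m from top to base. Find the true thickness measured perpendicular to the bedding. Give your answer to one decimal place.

10.8 m

Two edge vectors: TP1→TP2 = (-248, 23, -134.5), TP1→TP3 = (-440, 3, -181.9).
Normal n = (TP1→TP2) × (TP1→TP3) = (-3780.2, 14068.8, 9376).
So ∂z/∂E = −n_x/n_z = 0.40318 and ∂z/∂N = −n_y/n_z = −1.50051.
|∇z| = √(a²+b²) = 1.55373, so dip δ = arctan(1.55373) = 57.23°.
True thickness = vertical thickness × cos δ = 20 × cos 57.23° = 10.8 m.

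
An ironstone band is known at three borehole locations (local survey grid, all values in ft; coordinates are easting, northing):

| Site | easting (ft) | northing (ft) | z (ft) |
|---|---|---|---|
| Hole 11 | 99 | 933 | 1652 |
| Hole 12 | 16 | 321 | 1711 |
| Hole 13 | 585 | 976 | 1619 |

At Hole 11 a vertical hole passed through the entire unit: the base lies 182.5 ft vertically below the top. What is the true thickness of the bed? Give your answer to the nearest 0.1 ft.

181.5 ft

Two edge vectors: Hole 11→Hole 12 = (-83, -612, 59), Hole 11→Hole 13 = (486, 43, -33).
Normal n = (Hole 11→Hole 12) × (Hole 11→Hole 13) = (17659, 25935, 293863).
So ∂z/∂easting = −n_x/n_z = −0.06009 and ∂z/∂northing = −n_y/n_z = −0.08826.
|∇z| = √(a²+b²) = 0.10677, so dip δ = arctan(0.10677) = 6.09°.
True thickness = vertical thickness × cos δ = 182.5 × cos 6.09° = 181.5 ft.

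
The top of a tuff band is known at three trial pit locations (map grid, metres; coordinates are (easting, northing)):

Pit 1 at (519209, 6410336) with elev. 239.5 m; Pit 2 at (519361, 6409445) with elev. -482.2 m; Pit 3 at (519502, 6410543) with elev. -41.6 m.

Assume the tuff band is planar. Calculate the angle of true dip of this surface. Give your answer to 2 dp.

Two edge vectors: Pit 1→Pit 2 = (152, -891, -721.7), Pit 1→Pit 3 = (293, 207, -281.1).
Normal n = (Pit 1→Pit 2) × (Pit 1→Pit 3) = (399852, -168730.9, 292527).
So ∂z/∂E = −n_x/n_z = −1.36689 and ∂z/∂N = −n_y/n_z = 0.57680.
Gradient magnitude |∇z| = √(a² + b²) = √(1.86839 + 0.33270) = 1.48361.
True dip = arctan(1.48361) = 56.02°, dipping toward ESE (azimuth ≈ 113°).

56.02°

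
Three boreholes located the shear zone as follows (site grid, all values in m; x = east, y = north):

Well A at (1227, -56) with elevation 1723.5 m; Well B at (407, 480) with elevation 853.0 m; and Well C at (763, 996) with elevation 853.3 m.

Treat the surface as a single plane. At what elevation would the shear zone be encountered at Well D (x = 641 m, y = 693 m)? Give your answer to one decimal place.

Let the plane be z = a·x + b·y + c.
Well B−Well A: −820a + 536b = −870.5;  Well C−Well A: −464a + 1052b = −870.2.
Solving gives a = 0.731898, b = −0.504372.
Then c = 1723.5 − a·1227 − b·-56 = 797.22.
At (641, 693): z = 469.1 − 349.5 + 797.22 = 916.8 m.

916.8 m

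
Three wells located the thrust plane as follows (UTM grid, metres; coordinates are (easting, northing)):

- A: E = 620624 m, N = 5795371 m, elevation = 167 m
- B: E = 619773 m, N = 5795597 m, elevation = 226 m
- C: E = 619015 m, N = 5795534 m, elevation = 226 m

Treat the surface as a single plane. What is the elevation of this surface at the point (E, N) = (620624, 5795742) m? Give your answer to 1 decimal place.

Let the plane be z = a·E + b·N + c.
B−A: −851a + 226b = 59;  C−A: −1609a + 163b = 59.
Solving gives a = −0.016525802, b = 0.198834257.
Then c = 167 − a·620624 − b·5795371 = −1141894.98.
At (620624, 5795742): z = −10256.3 + 1152392.1 − 1141894.98 = 240.8 m.

240.8 m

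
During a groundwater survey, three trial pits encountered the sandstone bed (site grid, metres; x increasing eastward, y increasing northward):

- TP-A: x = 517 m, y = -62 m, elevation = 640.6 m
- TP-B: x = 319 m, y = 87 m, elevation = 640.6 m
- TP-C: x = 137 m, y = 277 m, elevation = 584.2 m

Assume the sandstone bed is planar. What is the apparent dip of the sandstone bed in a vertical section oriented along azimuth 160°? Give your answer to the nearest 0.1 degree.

36.0°

Two edge vectors: TP-A→TP-B = (-198, 149, 0), TP-A→TP-C = (-380, 339, -56.4).
Normal n = (TP-A→TP-B) × (TP-A→TP-C) = (-8403.6, -11167.2, -10502).
So ∂z/∂x = −n_x/n_z = −0.80019 and ∂z/∂y = −n_y/n_z = −1.06334.
Unit vector along 160° is (sin 160°, cos 160°) = (0.3420, -0.9397).
Slope in that direction = a·(0.3420) + b·(-0.9397) = 0.72553.
Apparent dip = arctan|0.72553| = 36.0° (true dip is 53.1°, so apparent ≤ true as expected).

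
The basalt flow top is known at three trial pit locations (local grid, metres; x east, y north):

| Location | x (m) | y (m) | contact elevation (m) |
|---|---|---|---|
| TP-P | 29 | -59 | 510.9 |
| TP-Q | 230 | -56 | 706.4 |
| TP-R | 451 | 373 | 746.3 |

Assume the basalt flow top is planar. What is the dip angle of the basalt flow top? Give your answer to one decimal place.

Let the plane be z = a·x + b·y + c.
TP-Q−TP-P: 201a + 3b = 195.5;  TP-R−TP-P: 422a + 432b = 235.4.
Solving gives a = 0.97877, b = −0.41121.
Gradient magnitude |∇z| = √(a² + b²) = √(0.95800 + 0.16909) = 1.06165.
True dip = arctan(1.06165) = 46.7°, dipping toward WNW (azimuth ≈ 293°).

46.7°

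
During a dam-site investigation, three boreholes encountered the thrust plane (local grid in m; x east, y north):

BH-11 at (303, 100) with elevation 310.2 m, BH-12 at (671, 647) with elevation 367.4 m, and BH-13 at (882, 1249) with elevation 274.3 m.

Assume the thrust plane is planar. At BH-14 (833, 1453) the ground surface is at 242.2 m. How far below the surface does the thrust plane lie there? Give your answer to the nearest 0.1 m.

96.4 m

Let the plane be z = a·x + b·y + c.
BH-12−BH-11: 368a + 547b = 57.2;  BH-13−BH-11: 579a + 1149b = −35.9.
Solving gives a = 0.804381, b = −0.436585.
Then c = 310.2 − a·303 − b·100 = 110.13.
At (833, 1453): z_contact = 670.05 − 634.36 + 110.13 = 145.82 m.
Depth below ground = 242.2 − 145.82 = 96.4 m.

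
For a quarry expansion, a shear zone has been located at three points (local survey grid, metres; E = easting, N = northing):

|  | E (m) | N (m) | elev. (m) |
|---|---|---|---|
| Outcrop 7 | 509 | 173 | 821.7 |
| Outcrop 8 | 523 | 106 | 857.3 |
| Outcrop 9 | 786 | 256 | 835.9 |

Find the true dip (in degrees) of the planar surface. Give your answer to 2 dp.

Let the plane be z = a·E + b·N + c.
Outcrop 8−Outcrop 7: 14a − 67b = 35.6;  Outcrop 9−Outcrop 7: 277a + 83b = 14.2.
Solving gives a = 0.19807, b = −0.48995.
Gradient magnitude |∇z| = √(a² + b²) = √(0.03923 + 0.24006) = 0.52848.
True dip = arctan(0.52848) = 27.86°, dipping toward NNW (azimuth ≈ 338°).

27.86°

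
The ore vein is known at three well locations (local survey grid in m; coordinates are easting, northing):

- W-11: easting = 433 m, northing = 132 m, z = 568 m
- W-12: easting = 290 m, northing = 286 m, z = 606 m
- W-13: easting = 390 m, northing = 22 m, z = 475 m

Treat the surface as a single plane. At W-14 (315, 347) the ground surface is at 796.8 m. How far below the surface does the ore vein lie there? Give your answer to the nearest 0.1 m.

138.7 m

Two edge vectors: W-11→W-12 = (-143, 154, 38), W-11→W-13 = (-43, -110, -93).
Normal n = (W-11→W-12) × (W-11→W-13) = (-10142, -14933, 22352).
So ∂z/∂easting = −n_x/n_z = 0.45374 and ∂z/∂northing = −n_y/n_z = 0.66808.
Intercept c from W-11: 568 − 196.47 − 88.19 = 283.34.
At (315, 347): z_contact = 142.93 + 231.82 + 283.34 = 658.10 m.
Depth below ground = 796.8 − 658.10 = 138.7 m.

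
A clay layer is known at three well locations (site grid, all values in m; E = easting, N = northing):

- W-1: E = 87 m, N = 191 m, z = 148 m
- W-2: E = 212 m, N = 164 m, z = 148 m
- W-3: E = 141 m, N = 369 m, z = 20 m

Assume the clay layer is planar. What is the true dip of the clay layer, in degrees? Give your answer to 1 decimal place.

34.6°

Two edge vectors: W-1→W-2 = (125, -27, 0), W-1→W-3 = (54, 178, -128).
Normal n = (W-1→W-2) × (W-1→W-3) = (3456, 16000, 23708).
So ∂z/∂E = −n_x/n_z = −0.14577 and ∂z/∂N = −n_y/n_z = −0.67488.
Gradient magnitude |∇z| = √(a² + b²) = √(0.02125 + 0.45546) = 0.69044.
True dip = arctan(0.69044) = 34.6°, dipping toward NNE (azimuth ≈ 012°).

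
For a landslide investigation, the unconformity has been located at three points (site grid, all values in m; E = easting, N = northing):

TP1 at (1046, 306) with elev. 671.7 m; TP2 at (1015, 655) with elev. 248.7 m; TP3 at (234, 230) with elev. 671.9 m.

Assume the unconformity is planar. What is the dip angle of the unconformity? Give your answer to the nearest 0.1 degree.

Two edge vectors: TP1→TP2 = (-31, 349, -423), TP1→TP3 = (-812, -76, 0.2).
Normal n = (TP1→TP2) × (TP1→TP3) = (-32078.2, 343482.2, 285744).
So ∂z/∂E = −n_x/n_z = 0.11226 and ∂z/∂N = −n_y/n_z = −1.20206.
Gradient magnitude |∇z| = √(a² + b²) = √(0.01260 + 1.44495) = 1.20729.
True dip = arctan(1.20729) = 50.4°, dipping toward N (azimuth ≈ 355°).

50.4°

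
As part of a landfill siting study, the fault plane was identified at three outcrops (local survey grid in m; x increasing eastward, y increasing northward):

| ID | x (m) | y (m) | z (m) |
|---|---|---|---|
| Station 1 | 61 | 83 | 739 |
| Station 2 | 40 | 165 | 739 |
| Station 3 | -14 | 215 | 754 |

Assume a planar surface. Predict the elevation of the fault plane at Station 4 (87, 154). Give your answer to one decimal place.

722.9 m

Let the plane be z = a·x + b·y + c.
Station 2−Station 1: −21a + 82b = 0;  Station 3−Station 1: −75a + 132b = 15.
Solving gives a = −0.36412, b = −0.09325.
Then c = 739 − a·61 − b·83 = 768.95.
At (87, 154): z = −31.7 − 14.4 + 768.95 = 722.9 m.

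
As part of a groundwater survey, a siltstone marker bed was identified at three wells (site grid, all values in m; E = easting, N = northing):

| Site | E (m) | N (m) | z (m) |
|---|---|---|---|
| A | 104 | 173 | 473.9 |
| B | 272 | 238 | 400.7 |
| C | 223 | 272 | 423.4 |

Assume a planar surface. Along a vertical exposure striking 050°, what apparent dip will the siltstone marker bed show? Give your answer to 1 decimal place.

Let the plane be z = a·E + b·N + c.
B−A: 168a + 65b = −73.2;  C−A: 119a + 99b = −50.5.
Solving gives a = −0.44558, b = 0.02549.
Unit vector along 050° is (sin 50°, cos 50°) = (0.7660, 0.6428).
Slope in that direction = a·(0.7660) + b·(0.6428) = −0.32495.
Apparent dip = arctan|0.32495| = 18.0° (true dip is 24.1°, so apparent ≤ true as expected).

18.0°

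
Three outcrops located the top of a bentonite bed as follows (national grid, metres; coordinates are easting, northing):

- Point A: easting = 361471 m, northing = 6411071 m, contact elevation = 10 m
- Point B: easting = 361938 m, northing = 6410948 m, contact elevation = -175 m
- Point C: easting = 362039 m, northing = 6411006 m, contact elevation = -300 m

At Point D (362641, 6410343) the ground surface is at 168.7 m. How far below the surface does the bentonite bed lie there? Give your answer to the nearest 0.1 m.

200.4 m

Two edge vectors: Point A→Point B = (467, -123, -185), Point A→Point C = (568, -65, -310).
Normal n = (Point A→Point B) × (Point A→Point C) = (26105, 39690, 39509).
So ∂z/∂easting = −n_x/n_z = −0.660735529 and ∂z/∂northing = −n_y/n_z = −1.004581235.
Intercept c from Point A: 10 + 238836.73 + 6440441.62 = 6679288.35.
At (362641, 6410343): z_contact = −239609.79 − 6439710.29 + 6679288.35 = -31.73 m.
Depth below ground = 168.7 − (-31.73) = 200.4 m.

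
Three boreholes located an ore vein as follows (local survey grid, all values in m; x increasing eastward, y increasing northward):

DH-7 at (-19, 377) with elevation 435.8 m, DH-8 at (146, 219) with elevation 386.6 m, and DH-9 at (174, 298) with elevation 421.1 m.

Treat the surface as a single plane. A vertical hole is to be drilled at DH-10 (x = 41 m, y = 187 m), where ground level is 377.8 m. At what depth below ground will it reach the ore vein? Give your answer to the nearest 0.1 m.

Two edge vectors: DH-7→DH-8 = (165, -158, -49.2), DH-7→DH-9 = (193, -79, -14.7).
Normal n = (DH-7→DH-8) × (DH-7→DH-9) = (-1564.2, -7070.1, 17459).
So ∂z/∂x = −n_x/n_z = 0.08959 and ∂z/∂y = −n_y/n_z = 0.40495.
Intercept c from DH-7: 435.8 + 1.70 − 152.67 = 284.83.
At (41, 187): z_contact = 3.67 + 75.73 + 284.83 = 364.23 m.
Depth below ground = 377.8 − 364.23 = 13.6 m.

13.6 m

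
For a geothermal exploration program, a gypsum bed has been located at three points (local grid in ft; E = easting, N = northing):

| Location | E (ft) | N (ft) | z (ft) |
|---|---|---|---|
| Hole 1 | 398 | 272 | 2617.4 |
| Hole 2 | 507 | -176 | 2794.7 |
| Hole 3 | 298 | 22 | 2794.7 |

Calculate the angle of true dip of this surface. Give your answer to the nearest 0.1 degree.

35.3°

Two edge vectors: Hole 1→Hole 2 = (109, -448, 177.3), Hole 1→Hole 3 = (-100, -250, 177.3).
Normal n = (Hole 1→Hole 2) × (Hole 1→Hole 3) = (-35105.4, -37055.7, -72050).
So ∂z/∂E = −n_x/n_z = −0.48724 and ∂z/∂N = −n_y/n_z = −0.51431.
Gradient magnitude |∇z| = √(a² + b²) = √(0.23740 + 0.26451) = 0.70846.
True dip = arctan(0.70846) = 35.3°, dipping toward NE (azimuth ≈ 043°).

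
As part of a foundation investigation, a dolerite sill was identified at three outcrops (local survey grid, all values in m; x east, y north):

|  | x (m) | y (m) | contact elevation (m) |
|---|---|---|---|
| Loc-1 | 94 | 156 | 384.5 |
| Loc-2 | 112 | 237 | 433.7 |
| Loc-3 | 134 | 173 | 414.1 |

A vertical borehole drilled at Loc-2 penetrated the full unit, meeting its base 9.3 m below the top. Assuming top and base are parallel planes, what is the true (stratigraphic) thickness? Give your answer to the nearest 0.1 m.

7.5 m

Two edge vectors: Loc-1→Loc-2 = (18, 81, 49.2), Loc-1→Loc-3 = (40, 17, 29.6).
Normal n = (Loc-1→Loc-2) × (Loc-1→Loc-3) = (1561.2, 1435.2, -2934).
So ∂z/∂x = −n_x/n_z = 0.53211 and ∂z/∂y = −n_y/n_z = 0.48916.
|∇z| = √(a²+b²) = 0.72278, so dip δ = arctan(0.72278) = 35.86°.
True thickness = vertical thickness × cos δ = 9.3 × cos 35.86° = 7.5 m.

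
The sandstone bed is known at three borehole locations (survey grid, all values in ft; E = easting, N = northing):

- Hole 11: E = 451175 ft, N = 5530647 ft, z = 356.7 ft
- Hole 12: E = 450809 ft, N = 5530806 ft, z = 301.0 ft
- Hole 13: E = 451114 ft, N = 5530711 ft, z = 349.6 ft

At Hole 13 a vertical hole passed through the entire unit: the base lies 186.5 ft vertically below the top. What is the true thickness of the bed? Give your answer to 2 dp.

183.33 ft

Let the plane be z = a·E + b·N + c.
Hole 12−Hole 11: −366a + 159b = −55.7;  Hole 13−Hole 11: −61a + 64b = −7.1.
Solving gives a = 0.17748, b = 0.05822.
|∇z| = √(a²+b²) = 0.18679, so dip δ = arctan(0.18679) = 10.58°.
True thickness = vertical thickness × cos δ = 186.5 × cos 10.58° = 183.33 ft.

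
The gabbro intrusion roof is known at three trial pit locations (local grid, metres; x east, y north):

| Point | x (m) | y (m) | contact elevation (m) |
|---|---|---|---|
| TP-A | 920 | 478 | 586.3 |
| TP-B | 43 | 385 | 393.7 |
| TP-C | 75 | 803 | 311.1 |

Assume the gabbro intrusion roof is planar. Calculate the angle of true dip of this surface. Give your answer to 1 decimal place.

18.0°

Let the plane be z = a·x + b·y + c.
TP-B−TP-A: −877a − 93b = −192.6;  TP-C−TP-A: −845a + 325b = −275.2.
Solving gives a = 0.24254, b = −0.21618.
Gradient magnitude |∇z| = √(a² + b²) = √(0.05882 + 0.04673) = 0.32489.
True dip = arctan(0.32489) = 18.0°, dipping toward NW (azimuth ≈ 312°).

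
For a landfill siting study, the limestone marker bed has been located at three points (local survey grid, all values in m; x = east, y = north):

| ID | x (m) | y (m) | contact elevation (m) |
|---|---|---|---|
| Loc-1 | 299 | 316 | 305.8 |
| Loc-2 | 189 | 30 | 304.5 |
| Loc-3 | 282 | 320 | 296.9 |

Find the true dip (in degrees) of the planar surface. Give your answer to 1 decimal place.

Let the plane be z = a·x + b·y + c.
Loc-2−Loc-1: −110a − 286b = −1.3;  Loc-3−Loc-1: −17a + 4b = −8.9.
Solving gives a = 0.48106, b = −0.18048.
Gradient magnitude |∇z| = √(a² + b²) = √(0.23142 + 0.03257) = 0.51380.
True dip = arctan(0.51380) = 27.2°, dipping toward WNW (azimuth ≈ 291°).

27.2°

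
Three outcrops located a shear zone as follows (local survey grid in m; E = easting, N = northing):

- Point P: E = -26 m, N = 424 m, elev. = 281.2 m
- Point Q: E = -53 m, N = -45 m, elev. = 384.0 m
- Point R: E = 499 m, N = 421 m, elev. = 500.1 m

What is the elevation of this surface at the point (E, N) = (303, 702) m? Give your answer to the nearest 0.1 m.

Let the plane be z = a·E + b·N + c.
Point Q−Point P: −27a − 469b = 102.8;  Point R−Point P: 525a − 3b = 218.9.
Solving gives a = 0.41556, b = −0.24311.
Then c = 281.2 − a·-26 − b·424 = 395.08.
At (303, 702): z = 125.9 − 170.7 + 395.08 = 350.3 m.

350.3 m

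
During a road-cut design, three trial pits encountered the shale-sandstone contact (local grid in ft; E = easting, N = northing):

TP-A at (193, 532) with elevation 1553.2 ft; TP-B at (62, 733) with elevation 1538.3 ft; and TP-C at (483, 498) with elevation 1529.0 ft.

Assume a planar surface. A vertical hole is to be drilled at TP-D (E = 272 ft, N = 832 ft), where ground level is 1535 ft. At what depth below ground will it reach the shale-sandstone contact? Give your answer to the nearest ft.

Two edge vectors: TP-A→TP-B = (-131, 201, -14.9), TP-A→TP-C = (290, -34, -24.2).
Normal n = (TP-A→TP-B) × (TP-A→TP-C) = (-5370.8, -7491.2, -53836).
So ∂z/∂E = −n_x/n_z = −0.09976 and ∂z/∂N = −n_y/n_z = −0.13915.
Intercept c from TP-A: 1553.2 + 19.25 + 74.03 = 1646.48.
At (272, 832): z_contact = −27.1 − 115.8 + 1646.48 = 1503.6 ft.
Depth below ground = 1535 − 1503.6 = 31 ft.

31 ft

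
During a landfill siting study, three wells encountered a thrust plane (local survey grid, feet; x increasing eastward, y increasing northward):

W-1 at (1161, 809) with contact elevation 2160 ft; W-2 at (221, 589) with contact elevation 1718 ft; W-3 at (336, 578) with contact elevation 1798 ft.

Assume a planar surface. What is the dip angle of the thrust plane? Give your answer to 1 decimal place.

42.9°

Two edge vectors: W-1→W-2 = (-940, -220, -442), W-1→W-3 = (-825, -231, -362).
Normal n = (W-1→W-2) × (W-1→W-3) = (-22462, 24370, 35640).
So ∂z/∂x = −n_x/n_z = 0.63025 and ∂z/∂y = −n_y/n_z = −0.68378.
Gradient magnitude |∇z| = √(a² + b²) = √(0.39721 + 0.46756) = 0.92993.
True dip = arctan(0.92993) = 42.9°, dipping toward NW (azimuth ≈ 317°).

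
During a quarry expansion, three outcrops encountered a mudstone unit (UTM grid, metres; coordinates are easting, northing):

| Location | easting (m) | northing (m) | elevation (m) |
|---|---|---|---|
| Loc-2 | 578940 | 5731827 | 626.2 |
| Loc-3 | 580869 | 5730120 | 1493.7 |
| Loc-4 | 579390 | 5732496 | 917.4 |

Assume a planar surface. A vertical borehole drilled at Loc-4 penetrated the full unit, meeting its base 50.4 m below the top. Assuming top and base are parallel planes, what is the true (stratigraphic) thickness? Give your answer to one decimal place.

Let the plane be z = a·easting + b·northing + c.
Loc-3−Loc-2: 1929a − 1707b = 867.5;  Loc-4−Loc-2: 450a + 669b = 291.2.
Solving gives a = 0.52337, b = 0.08323.
|∇z| = √(a²+b²) = 0.52995, so dip δ = arctan(0.52995) = 27.92°.
True thickness = vertical thickness × cos δ = 50.4 × cos 27.92° = 44.5 m.

44.5 m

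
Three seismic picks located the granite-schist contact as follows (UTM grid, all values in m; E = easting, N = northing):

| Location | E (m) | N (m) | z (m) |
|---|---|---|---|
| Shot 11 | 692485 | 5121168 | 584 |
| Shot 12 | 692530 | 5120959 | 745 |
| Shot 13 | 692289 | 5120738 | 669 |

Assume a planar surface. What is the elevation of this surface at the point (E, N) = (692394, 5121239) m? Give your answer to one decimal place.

Let the plane be z = a·E + b·N + c.
Shot 12−Shot 11: 45a − 209b = 161;  Shot 13−Shot 11: −196a − 430b = 85.
Solving gives a = 0.853284478, b = −0.586613390.
Then c = 584 − a·692485 − b·5121168 = 2413843.02.
At (692394, 5121239): z = 590809.1 − 3004187.4 + 2413843.02 = 464.7 m.

464.7 m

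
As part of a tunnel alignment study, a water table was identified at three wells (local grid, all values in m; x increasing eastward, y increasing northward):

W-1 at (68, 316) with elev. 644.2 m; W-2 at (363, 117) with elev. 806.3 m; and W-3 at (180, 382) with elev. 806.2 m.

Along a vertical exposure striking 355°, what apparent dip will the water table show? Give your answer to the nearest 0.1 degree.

31.7°

Let the plane be z = a·x + b·y + c.
W-2−W-1: 295a − 199b = 162.1;  W-3−W-1: 112a + 66b = 162.
Solving gives a = 1.02822, b = 0.70968.
Unit vector along 355° is (sin 355°, cos 355°) = (-0.0872, 0.9962).
Slope in that direction = a·(-0.0872) + b·(0.9962) = 0.61736.
Apparent dip = arctan|0.61736| = 31.7° (true dip is 51.3°, so apparent ≤ true as expected).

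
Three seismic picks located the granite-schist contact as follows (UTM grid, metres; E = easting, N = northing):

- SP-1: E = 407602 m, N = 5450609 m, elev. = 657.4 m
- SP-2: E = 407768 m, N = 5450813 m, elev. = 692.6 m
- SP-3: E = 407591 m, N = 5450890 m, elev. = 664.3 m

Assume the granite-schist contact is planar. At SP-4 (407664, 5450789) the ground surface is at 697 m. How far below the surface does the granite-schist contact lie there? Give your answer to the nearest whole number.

23 m

Two edge vectors: SP-1→SP-2 = (166, 204, 35.2), SP-1→SP-3 = (-11, 281, 6.9).
Normal n = (SP-1→SP-2) × (SP-1→SP-3) = (-8483.6, -1532.6, 48890).
So ∂z/∂E = −n_x/n_z = 0.17352424 and ∂z/∂N = −n_y/n_z = 0.03134792.
Intercept c from SP-1: 657.4 − 70728.83 − 170865.28 = −240936.70.
At (407664, 5450789): z_contact = 70739.6 + 170870.9 − 240936.70 = 673.8 m.
Depth below ground = 697 − 673.8 = 23 m.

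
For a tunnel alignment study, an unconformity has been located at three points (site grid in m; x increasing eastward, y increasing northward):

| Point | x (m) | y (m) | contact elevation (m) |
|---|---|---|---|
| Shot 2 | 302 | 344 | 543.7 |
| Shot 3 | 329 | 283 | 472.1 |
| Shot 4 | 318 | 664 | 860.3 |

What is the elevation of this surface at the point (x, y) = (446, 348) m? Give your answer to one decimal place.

493.8 m

Let the plane be z = a·x + b·y + c.
Shot 3−Shot 2: 27a − 61b = −71.6;  Shot 4−Shot 2: 16a + 320b = 316.6.
Solving gives a = −0.37431, b = 1.00809.
Then c = 543.7 − a·302 − b·344 = 309.96.
At (446, 348): z = −166.9 + 350.8 + 309.96 = 493.8 m.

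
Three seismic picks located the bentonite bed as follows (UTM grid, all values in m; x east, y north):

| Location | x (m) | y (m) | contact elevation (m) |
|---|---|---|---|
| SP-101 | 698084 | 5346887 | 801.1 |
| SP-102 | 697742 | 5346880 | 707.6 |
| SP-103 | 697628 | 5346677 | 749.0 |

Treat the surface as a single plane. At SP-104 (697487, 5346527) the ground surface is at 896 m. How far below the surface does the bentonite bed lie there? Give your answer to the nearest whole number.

Two edge vectors: SP-101→SP-102 = (-342, -7, -93.5), SP-101→SP-103 = (-456, -210, -52.1).
Normal n = (SP-101→SP-102) × (SP-101→SP-103) = (-19270.3, 24817.8, 68628).
So ∂z/∂x = −n_x/n_z = 0.28079355 and ∂z/∂y = −n_y/n_z = −0.36162791.
Intercept c from SP-101: 801.1 − 196017.49 + 1933583.55 = 1738367.17.
At (697487, 5346527): z_contact = 195849.9 − 1933453.4 + 1738367.17 = 763.7 m.
Depth below ground = 896 − 763.7 = 132 m.

132 m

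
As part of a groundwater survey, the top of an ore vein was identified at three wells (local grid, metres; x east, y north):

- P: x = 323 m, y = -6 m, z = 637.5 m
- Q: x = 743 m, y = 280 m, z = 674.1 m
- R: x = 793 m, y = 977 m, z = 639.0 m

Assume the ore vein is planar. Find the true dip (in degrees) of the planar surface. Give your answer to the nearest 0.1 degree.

Two edge vectors: P→Q = (420, 286, 36.6), P→R = (470, 983, 1.5).
Normal n = (P→Q) × (P→R) = (-35548.8, 16572, 278440).
So ∂z/∂x = −n_x/n_z = 0.12767 and ∂z/∂y = −n_y/n_z = −0.05952.
Gradient magnitude |∇z| = √(a² + b²) = √(0.01630 + 0.00354) = 0.14086.
True dip = arctan(0.14086) = 8.0°, dipping toward WNW (azimuth ≈ 295°).

8.0°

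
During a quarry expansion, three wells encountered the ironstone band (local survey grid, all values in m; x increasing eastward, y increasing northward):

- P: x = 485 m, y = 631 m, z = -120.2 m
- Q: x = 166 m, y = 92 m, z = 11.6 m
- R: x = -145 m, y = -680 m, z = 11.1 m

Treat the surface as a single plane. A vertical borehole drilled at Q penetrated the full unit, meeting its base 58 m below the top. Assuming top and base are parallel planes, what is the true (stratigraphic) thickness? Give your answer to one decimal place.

33.7 m

Let the plane be z = a·x + b·y + c.
Q−P: −319a − 539b = 131.8;  R−P: −630a − 1311b = 131.3.
Solving gives a = −1.29731, b = 0.52327.
|∇z| = √(a²+b²) = 1.39886, so dip δ = arctan(1.39886) = 54.44°.
True thickness = vertical thickness × cos δ = 58 × cos 54.44° = 33.7 m.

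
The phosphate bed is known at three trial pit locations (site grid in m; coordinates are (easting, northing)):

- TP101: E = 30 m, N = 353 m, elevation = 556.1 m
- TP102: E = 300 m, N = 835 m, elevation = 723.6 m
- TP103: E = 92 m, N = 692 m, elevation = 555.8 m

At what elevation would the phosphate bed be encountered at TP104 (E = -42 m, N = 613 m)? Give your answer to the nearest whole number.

Two edge vectors: TP101→TP102 = (270, 482, 167.5), TP101→TP103 = (62, 339, -0.3).
Normal n = (TP101→TP102) × (TP101→TP103) = (-56927.1, 10466, 61646).
So ∂z/∂E = −n_x/n_z = 0.92345 and ∂z/∂N = −n_y/n_z = −0.16978.
Intercept c from TP101: 556.1 − 27.70 + 59.93 = 588.33.
At (-42, 613): z = −38.8 − 104.1 + 588.33 = 445.5 m.

445 m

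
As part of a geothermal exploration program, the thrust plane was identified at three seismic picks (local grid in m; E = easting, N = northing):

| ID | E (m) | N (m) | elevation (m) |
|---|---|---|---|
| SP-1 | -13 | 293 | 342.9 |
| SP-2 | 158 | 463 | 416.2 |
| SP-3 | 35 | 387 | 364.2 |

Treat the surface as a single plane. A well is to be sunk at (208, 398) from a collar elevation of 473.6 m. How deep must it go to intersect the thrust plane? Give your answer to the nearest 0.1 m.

37.8 m

Two edge vectors: SP-1→SP-2 = (171, 170, 73.3), SP-1→SP-3 = (48, 94, 21.3).
Normal n = (SP-1→SP-2) × (SP-1→SP-3) = (-3269.2, -123.9, 7914).
So ∂z/∂E = −n_x/n_z = 0.41309 and ∂z/∂N = −n_y/n_z = 0.01566.
Intercept c from SP-1: 342.9 + 5.37 − 4.59 = 343.68.
At (208, 398): z_contact = 85.92 + 6.23 + 343.68 = 435.84 m.
Depth below ground = 473.6 − 435.84 = 37.8 m.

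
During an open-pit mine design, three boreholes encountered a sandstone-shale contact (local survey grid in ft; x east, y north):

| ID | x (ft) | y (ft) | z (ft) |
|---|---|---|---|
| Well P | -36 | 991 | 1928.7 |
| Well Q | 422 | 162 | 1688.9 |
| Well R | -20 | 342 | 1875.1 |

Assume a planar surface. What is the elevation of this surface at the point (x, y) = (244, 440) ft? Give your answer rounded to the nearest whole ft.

1779 ft

Let the plane be z = a·x + b·y + c.
Well Q−Well P: 458a − 829b = −239.8;  Well R−Well P: 16a − 649b = −53.6.
Solving gives a = −0.39156, b = 0.07294.
Then c = 1928.7 − a·-36 − b·991 = 1842.32.
At (244, 440): z = −95.5 + 32.1 + 1842.32 = 1778.9 ft.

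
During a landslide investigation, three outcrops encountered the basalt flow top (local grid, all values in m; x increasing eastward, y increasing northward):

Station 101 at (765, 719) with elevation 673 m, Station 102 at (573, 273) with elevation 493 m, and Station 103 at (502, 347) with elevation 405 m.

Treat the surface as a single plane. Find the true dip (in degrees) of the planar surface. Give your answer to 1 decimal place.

49.0°

Let the plane be z = a·x + b·y + c.
Station 102−Station 101: −192a − 446b = −180;  Station 103−Station 101: −263a − 372b = −268.
Solving gives a = 1.14592, b = −0.08972.
Gradient magnitude |∇z| = √(a² + b²) = √(1.31314 + 0.00805) = 1.14943.
True dip = arctan(1.14943) = 49.0°, dipping toward W (azimuth ≈ 274°).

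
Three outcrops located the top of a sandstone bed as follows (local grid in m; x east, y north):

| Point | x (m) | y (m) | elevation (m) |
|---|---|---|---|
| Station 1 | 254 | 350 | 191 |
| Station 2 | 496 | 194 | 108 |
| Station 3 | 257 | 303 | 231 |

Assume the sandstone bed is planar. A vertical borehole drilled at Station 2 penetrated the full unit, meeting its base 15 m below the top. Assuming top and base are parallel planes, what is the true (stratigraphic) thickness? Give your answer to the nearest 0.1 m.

Let the plane be z = a·x + b·y + c.
Station 2−Station 1: 242a − 156b = −83;  Station 3−Station 1: 3a − 47b = 40.
Solving gives a = −0.92986, b = −0.91042.
|∇z| = √(a²+b²) = 1.30134, so dip δ = arctan(1.30134) = 52.46°.
True thickness = vertical thickness × cos δ = 15 × cos 52.46° = 9.1 m.

9.1 m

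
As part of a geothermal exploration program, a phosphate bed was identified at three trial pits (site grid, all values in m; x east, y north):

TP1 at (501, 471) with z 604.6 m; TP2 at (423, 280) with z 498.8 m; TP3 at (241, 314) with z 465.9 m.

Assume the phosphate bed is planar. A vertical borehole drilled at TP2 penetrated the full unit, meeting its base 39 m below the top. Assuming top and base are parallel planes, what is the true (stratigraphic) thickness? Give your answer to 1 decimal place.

34.6 m

Two edge vectors: TP1→TP2 = (-78, -191, -105.8), TP1→TP3 = (-260, -157, -138.7).
Normal n = (TP1→TP2) × (TP1→TP3) = (9881.1, 16689.4, -37414).
So ∂z/∂x = −n_x/n_z = 0.26410 and ∂z/∂y = −n_y/n_z = 0.44607.
|∇z| = √(a²+b²) = 0.51839, so dip δ = arctan(0.51839) = 27.40°.
True thickness = vertical thickness × cos δ = 39 × cos 27.40° = 34.6 m.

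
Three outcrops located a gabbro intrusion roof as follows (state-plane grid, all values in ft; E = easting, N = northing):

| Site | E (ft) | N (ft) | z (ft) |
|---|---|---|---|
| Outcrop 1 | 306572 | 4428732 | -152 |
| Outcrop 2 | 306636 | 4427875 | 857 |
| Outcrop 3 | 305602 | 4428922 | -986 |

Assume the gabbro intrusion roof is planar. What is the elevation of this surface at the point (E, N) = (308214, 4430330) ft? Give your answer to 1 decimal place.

Two edge vectors: Outcrop 1→Outcrop 2 = (64, -857, 1009), Outcrop 1→Outcrop 3 = (-970, 190, -834).
Normal n = (Outcrop 1→Outcrop 2) × (Outcrop 1→Outcrop 3) = (523028, -925354, -819130).
So ∂z/∂E = −n_x/n_z = 0.638516475 and ∂z/∂N = −n_y/n_z = −1.129679050.
Intercept c from Outcrop 1: -152 − 195751.27 + 5003045.76 = 4807142.48.
At (308214, 4430330): z = 196799.7 − 5004851.0 + 4807142.48 = -908.8 ft.

-908.8 ft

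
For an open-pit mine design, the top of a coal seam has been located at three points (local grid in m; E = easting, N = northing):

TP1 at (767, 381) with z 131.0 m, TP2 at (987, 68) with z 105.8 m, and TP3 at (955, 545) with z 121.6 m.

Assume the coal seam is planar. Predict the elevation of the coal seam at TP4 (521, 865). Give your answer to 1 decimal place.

162.9 m

Two edge vectors: TP1→TP2 = (220, -313, -25.2), TP1→TP3 = (188, 164, -9.4).
Normal n = (TP1→TP2) × (TP1→TP3) = (7075, -2669.6, 94924).
So ∂z/∂E = −n_x/n_z = −0.07453 and ∂z/∂N = −n_y/n_z = 0.02812.
Intercept c from TP1: 131 + 57.17 − 10.72 = 177.45.
At (521, 865): z = −38.8 + 24.3 + 177.45 = 162.9 m.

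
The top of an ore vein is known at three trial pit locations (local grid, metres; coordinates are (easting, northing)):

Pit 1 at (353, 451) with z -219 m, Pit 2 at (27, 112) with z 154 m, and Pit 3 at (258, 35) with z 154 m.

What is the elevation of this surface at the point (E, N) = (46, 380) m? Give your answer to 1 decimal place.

-74.6 m

Two edge vectors: Pit 1→Pit 2 = (-326, -339, 373), Pit 1→Pit 3 = (-95, -416, 373).
Normal n = (Pit 1→Pit 2) × (Pit 1→Pit 3) = (28721, 86163, 103411).
So ∂z/∂E = −n_x/n_z = −0.27774 and ∂z/∂N = −n_y/n_z = −0.83321.
Intercept c from Pit 1: -219 + 98.04 + 375.78 = 254.82.
At (46, 380): z = −12.8 − 316.6 + 254.82 = -74.6 m.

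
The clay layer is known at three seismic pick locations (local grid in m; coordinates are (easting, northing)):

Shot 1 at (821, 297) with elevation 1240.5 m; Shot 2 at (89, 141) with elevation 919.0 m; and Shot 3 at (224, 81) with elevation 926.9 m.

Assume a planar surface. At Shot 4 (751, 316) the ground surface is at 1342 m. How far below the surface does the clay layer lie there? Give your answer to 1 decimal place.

112.6 m

Let the plane be z = a·E + b·N + c.
Shot 2−Shot 1: −732a − 156b = −321.5;  Shot 3−Shot 1: −597a − 216b = −313.6.
Solving gives a = 0.31583, b = 0.57894.
Then c = 1240.5 − a·821 − b·297 = 809.26.
At (751, 316): z_contact = 237.19 + 182.95 + 809.26 = 1229.39 m.
Depth below ground = 1342 − 1229.39 = 112.6 m.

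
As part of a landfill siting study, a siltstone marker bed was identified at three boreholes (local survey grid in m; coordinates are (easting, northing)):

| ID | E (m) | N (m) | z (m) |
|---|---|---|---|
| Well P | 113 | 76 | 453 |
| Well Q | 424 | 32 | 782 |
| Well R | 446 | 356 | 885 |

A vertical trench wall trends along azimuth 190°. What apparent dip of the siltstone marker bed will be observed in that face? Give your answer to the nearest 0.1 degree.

Let the plane be z = a·E + b·N + c.
Well Q−Well P: 311a − 44b = 329;  Well R−Well P: 333a + 280b = 432.
Solving gives a = 1.09236, b = 0.24373.
Unit vector along 190° is (sin 190°, cos 190°) = (-0.1736, -0.9848).
Slope in that direction = a·(-0.1736) + b·(-0.9848) = −0.42971.
Apparent dip = arctan|0.42971| = 23.3° (true dip is 48.2°, so apparent ≤ true as expected).

23.3°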